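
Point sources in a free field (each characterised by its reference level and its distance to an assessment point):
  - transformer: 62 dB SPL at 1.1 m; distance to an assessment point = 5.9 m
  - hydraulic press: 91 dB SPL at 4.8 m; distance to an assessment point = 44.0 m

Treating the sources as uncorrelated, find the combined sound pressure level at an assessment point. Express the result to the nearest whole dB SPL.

Propagate each source to the receiver with L = L_ref − 20·log₁₀(r/r_ref), then add intensities.
transformer: 62 − 20·log₁₀(5.9/1.1) = 62 − 14.59 = 47.41 dB SPL.
hydraulic press: 91 − 20·log₁₀(44.0/4.8) = 91 − 19.24 = 71.76 dB SPL.
Σ 10^(L/10) = 1.504e+07 → L_total = 10·log₁₀(1.504e+07) = 71.77 dB SPL.

72 dB SPL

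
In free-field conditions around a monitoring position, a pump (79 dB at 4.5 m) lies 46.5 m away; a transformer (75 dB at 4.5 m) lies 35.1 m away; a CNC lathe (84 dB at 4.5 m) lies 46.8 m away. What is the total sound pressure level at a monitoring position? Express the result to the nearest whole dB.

66 dB

First find each source's level at the receiver (point-source: −20·log₁₀(r/r_ref)), then combine on an intensity basis.
pump: 79 − 20·log₁₀(46.5/4.5) = 79 − 20.28 = 58.72 dB.
transformer: 75 − 20·log₁₀(35.1/4.5) = 75 − 17.84 = 57.16 dB.
CNC lathe: 84 − 20·log₁₀(46.8/4.5) = 84 − 20.34 = 63.66 dB.
Σ 10^(L/10) = 3.586e+06 → L_total = 10·log₁₀(3.586e+06) = 65.55 dB.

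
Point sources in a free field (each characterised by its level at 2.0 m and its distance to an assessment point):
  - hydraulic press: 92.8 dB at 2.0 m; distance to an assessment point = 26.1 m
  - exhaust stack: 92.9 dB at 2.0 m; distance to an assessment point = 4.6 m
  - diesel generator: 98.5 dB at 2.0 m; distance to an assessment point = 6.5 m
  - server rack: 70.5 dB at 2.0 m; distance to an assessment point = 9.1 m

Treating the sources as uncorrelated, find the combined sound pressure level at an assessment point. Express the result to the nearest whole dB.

90 dB

First find each source's level at the receiver (point-source: −20·log₁₀(r/r_ref)), then combine on an intensity basis.
hydraulic press: 92.8 − 20·log₁₀(26.1/2.0) = 92.8 − 22.31 = 70.49 dB.
exhaust stack: 92.9 − 20·log₁₀(4.6/2.0) = 92.9 − 7.23 = 85.67 dB.
diesel generator: 98.5 − 20·log₁₀(6.5/2.0) = 98.5 − 10.24 = 88.26 dB.
server rack: 70.5 − 20·log₁₀(9.1/2.0) = 70.5 − 13.16 = 57.34 dB.
Σ 10^(L/10) = 1.051e+09 → L_total = 10·log₁₀(1.051e+09) = 90.21 dB.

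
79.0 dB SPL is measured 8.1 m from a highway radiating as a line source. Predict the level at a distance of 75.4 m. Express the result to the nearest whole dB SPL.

Line-source attenuation: ΔL = 10·log₁₀(r₂/r₁) = 10·log₁₀(75.4/8.1) = 9.689 dB.
L₂ = 79.0 − 10·log₁₀(75.4/8.1) = 79.0 − 9.689 = 69.31 dB SPL.

69 dB SPL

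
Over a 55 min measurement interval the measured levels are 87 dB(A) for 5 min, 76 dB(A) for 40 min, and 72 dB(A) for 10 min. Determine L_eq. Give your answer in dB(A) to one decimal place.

78.9 dB(A)

L_eq = 10·log₁₀[(1/T)·Σ tᵢ·10^(Lᵢ/10)] with T = 55 min.
Σ tᵢ·10^(Lᵢ/10) = 5·10^(87/10) + 40·10^(76/10) + 10·10^(72/10) = 4.257e+09.
L_eq = 10·log₁₀(4.257e+09/55) = 78.89 dB(A).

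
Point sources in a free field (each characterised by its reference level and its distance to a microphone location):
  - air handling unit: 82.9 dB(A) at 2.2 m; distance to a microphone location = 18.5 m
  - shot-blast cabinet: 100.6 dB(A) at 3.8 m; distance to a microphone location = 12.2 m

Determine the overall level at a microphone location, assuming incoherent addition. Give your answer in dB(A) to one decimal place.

90.5 dB(A)

Apply inverse-square spreading to bring every level to the receiver, then sum 10^(L/10).
air handling unit: 82.9 − 20·log₁₀(18.5/2.2) = 82.9 − 18.49 = 64.41 dB(A).
shot-blast cabinet: 100.6 − 20·log₁₀(12.2/3.8) = 100.6 − 10.13 = 90.47 dB(A).
Σ 10^(L/10) = 1.117e+09 → L_total = 10·log₁₀(1.117e+09) = 90.48 dB(A).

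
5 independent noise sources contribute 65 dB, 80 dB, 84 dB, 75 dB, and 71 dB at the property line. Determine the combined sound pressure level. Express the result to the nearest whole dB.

For uncorrelated sources the intensities add, so convert each level to linear form, sum, and take 10·log₁₀ of the total.
Σ 10^(L/10) = 10^(65/10) + 10^(80/10) + 10^(84/10) + 10^(75/10) + 10^(71/10) = 3.986e+08.
L_total = 10·log₁₀(3.986e+08) = 86.00 dB.

86 dB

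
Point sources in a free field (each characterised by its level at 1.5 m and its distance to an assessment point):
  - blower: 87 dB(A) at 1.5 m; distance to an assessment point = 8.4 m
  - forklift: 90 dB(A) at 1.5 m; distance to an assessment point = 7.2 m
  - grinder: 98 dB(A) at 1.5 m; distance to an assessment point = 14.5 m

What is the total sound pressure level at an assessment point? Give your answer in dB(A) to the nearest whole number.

First find each source's level at the receiver (point-source: −20·log₁₀(r/r_ref)), then combine on an intensity basis.
blower: 87 − 20·log₁₀(8.4/1.5) = 87 − 14.96 = 72.04 dB(A).
forklift: 90 − 20·log₁₀(7.2/1.5) = 90 − 13.62 = 76.38 dB(A).
grinder: 98 − 20·log₁₀(14.5/1.5) = 98 − 19.71 = 78.29 dB(A).
Σ 10^(L/10) = 1.269e+08 → L_total = 10·log₁₀(1.269e+08) = 81.03 dB(A).

81 dB(A)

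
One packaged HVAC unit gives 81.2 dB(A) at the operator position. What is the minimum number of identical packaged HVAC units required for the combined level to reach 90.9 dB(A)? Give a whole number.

Need L₁ + 10·log₁₀ N ≥ 90.9, i.e. log₁₀ N ≥ 0.97.
N ≥ 10^(9.7/10) = 9.333, so N = 10.

10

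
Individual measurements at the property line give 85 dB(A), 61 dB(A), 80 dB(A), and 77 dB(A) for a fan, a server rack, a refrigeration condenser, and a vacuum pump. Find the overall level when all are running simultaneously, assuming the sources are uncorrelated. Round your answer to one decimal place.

Incoherent sources combine by intensity addition: L_total = 10·log₁₀(Σ 10^(L_i/10)).
Σ 10^(L/10) = 10^(85/10) + 10^(61/10) + 10^(80/10) + 10^(77/10) = 4.676e+08.
L_total = 10·log₁₀(4.676e+08) = 86.70 dB(A).

86.7 dB(A)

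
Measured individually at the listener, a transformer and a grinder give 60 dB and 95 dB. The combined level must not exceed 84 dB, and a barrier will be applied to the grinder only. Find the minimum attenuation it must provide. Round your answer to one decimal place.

11.0 dB

The untreated sources together contribute 10^(60/10) = 1.000e+06, i.e. 60.00 dB.
The limit corresponds to 10^(84/10) = 2.512e+08; subtracting the fixed part leaves 2.502e+08 for the grinder, i.e. 83.98 dB.
Required insertion loss = 95 − 83.98 = 11.02 dB.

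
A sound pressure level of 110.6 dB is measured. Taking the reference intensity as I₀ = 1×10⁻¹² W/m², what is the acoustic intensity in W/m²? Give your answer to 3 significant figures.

0.115 W/m²

L = 10·log₁₀(I/I₀) ⇒ I = I₀·10^(L/10) = 10⁻¹² × 10^11.06.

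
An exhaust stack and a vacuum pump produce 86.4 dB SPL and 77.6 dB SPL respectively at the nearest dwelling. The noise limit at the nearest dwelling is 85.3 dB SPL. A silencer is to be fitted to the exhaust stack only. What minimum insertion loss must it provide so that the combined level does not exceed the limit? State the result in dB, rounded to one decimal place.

1.9 dB

The untreated sources together contribute 10^(77.6/10) = 5.754e+07, i.e. 77.60 dB SPL.
To meet 85.3 dB SPL overall, the treated exhaust stack may contribute at most 10^(85.3/10) − 5.754e+07 = 2.813e+08, i.e. 84.49 dB SPL.
So the exhaust stack must be reduced from 86.4 to 84.49 dB SPL: IL = 1.91 dB.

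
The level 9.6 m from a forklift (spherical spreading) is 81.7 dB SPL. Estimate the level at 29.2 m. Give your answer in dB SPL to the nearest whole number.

Spherical spreading from a point source gives a 20·log₁₀(r₂/r₁) drop.
L₂ = 81.7 − 20·log₁₀(29.2/9.6) = 81.7 − 9.662 = 72.04 dB SPL.

72 dB SPL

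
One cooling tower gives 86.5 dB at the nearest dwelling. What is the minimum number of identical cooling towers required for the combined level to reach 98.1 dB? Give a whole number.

15

N identical sources give L₁ + 10·log₁₀ N, so require 10·log₁₀ N ≥ 98.1 − 86.5 = 11.6 dB.
N ≥ 10^(11.6/10) = 14.454, so N = 15.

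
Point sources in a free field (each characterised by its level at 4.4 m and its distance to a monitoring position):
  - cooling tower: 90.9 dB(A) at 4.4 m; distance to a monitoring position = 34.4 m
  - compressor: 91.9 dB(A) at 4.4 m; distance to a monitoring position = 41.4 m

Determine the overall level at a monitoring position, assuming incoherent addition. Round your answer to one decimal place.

75.8 dB(A)

Apply inverse-square spreading to bring every level to the receiver, then sum 10^(L/10).
cooling tower: 90.9 − 20·log₁₀(34.4/4.4) = 90.9 − 17.86 = 73.04 dB(A).
compressor: 91.9 − 20·log₁₀(41.4/4.4) = 91.9 − 19.47 = 72.43 dB(A).
Σ 10^(L/10) = 3.762e+07 → L_total = 10·log₁₀(3.762e+07) = 75.75 dB(A).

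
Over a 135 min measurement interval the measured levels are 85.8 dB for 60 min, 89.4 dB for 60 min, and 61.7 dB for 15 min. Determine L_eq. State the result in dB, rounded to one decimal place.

87.5 dB

Weight each interval's intensity by its duration and average over T = 135 min:
Σ tᵢ·10^(Lᵢ/10) = 60·10^(85.8/10) + 60·10^(89.4/10) + 15·10^(61.7/10) = 7.509e+10.
L_eq = 10·log₁₀(7.509e+10/135) = 87.45 dB.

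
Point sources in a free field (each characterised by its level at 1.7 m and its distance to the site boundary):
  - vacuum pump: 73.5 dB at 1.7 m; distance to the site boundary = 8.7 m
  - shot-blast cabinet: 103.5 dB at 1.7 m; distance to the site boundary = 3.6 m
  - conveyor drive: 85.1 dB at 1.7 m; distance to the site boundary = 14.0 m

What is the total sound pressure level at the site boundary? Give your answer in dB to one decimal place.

97.0 dB

Propagate each source to the receiver with L = L_ref − 20·log₁₀(r/r_ref), then add intensities.
vacuum pump: 73.5 − 20·log₁₀(8.7/1.7) = 73.5 − 14.18 = 59.32 dB.
shot-blast cabinet: 103.5 − 20·log₁₀(3.6/1.7) = 103.5 − 6.52 = 96.98 dB.
conveyor drive: 85.1 − 20·log₁₀(14.0/1.7) = 85.1 − 18.31 = 66.79 dB.
Σ 10^(L/10) = 4.998e+09 → L_total = 10·log₁₀(4.998e+09) = 96.99 dB.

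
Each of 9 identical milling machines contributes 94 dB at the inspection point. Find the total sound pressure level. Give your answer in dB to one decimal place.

103.5 dB

L_total = L₁ + 10·log₁₀ N for N identical incoherent sources.
L_total = 94 + 10·log₁₀(9) = 94 + 9.542 = 103.54 dB.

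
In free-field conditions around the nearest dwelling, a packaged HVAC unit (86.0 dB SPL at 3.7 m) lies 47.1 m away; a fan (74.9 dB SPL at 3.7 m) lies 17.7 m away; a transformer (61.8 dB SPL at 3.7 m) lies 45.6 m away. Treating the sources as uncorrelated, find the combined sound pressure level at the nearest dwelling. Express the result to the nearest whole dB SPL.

66 dB SPL

Apply inverse-square spreading to bring every level to the receiver, then sum 10^(L/10).
packaged HVAC unit: 86.0 − 20·log₁₀(47.1/3.7) = 86.0 − 22.10 = 63.90 dB SPL.
fan: 74.9 − 20·log₁₀(17.7/3.7) = 74.9 − 13.60 = 61.30 dB SPL.
transformer: 61.8 − 20·log₁₀(45.6/3.7) = 61.8 − 21.82 = 39.98 dB SPL.
Σ 10^(L/10) = 3.817e+06 → L_total = 10·log₁₀(3.817e+06) = 65.82 dB SPL.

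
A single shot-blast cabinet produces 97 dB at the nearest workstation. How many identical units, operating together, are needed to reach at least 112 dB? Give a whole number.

The shortfall is 112 − 97 = 15.0 dB, and N units add 10·log₁₀ N, so need 10·log₁₀ N ≥ 15.0.
N ≥ 10^(15.0/10) = 31.623, so N = 32.

32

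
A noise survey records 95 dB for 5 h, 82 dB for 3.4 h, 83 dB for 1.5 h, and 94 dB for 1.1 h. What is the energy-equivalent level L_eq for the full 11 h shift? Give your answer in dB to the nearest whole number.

92 dB

The energy average is taken in the linear domain: L_eq = 10·log₁₀[(Σ tᵢ·10^(Lᵢ/10))/T], T = 11 h.
Σ tᵢ·10^(Lᵢ/10) = 5·10^(95/10) + 3.4·10^(82/10) + 1.5·10^(83/10) + 1.1·10^(94/10) = 1.941e+10.
L_eq = 10·log₁₀(1.941e+10/11) = 92.47 dB.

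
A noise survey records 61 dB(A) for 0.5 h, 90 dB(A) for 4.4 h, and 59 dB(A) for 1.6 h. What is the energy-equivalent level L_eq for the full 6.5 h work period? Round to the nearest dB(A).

88 dB(A)

The energy average is taken in the linear domain: L_eq = 10·log₁₀[(Σ tᵢ·10^(Lᵢ/10))/T], T = 6.5 h.
Σ tᵢ·10^(Lᵢ/10) = 0.5·10^(61/10) + 4.4·10^(90/10) + 1.6·10^(59/10) = 4.402e+09.
L_eq = 10·log₁₀(4.402e+09/6.5) = 88.31 dB(A).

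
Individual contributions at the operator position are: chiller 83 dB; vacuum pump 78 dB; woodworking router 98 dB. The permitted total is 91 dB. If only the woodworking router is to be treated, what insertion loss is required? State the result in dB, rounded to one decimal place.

8.0 dB

Everything except the woodworking router sums to 10^(83/10) + 10^(78/10) = 2.626e+08 in linear terms, 84.19 dB.
To meet 91 dB overall, the treated woodworking router may contribute at most 10^(91/10) − 2.626e+08 = 9.963e+08, i.e. 89.98 dB.
So the woodworking router must be reduced from 98 to 89.98 dB: IL = 8.02 dB.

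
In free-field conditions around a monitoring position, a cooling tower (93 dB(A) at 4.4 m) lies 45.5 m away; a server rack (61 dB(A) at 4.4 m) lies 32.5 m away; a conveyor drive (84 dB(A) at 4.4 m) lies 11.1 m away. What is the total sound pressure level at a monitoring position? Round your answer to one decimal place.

77.6 dB(A)

Propagate each source to the receiver with L = L_ref − 20·log₁₀(r/r_ref), then add intensities.
cooling tower: 93 − 20·log₁₀(45.5/4.4) = 93 − 20.29 = 72.71 dB(A).
server rack: 61 − 20·log₁₀(32.5/4.4) = 61 − 17.37 = 43.63 dB(A).
conveyor drive: 84 − 20·log₁₀(11.1/4.4) = 84 − 8.04 = 75.96 dB(A).
Σ 10^(L/10) = 5.815e+07 → L_total = 10·log₁₀(5.815e+07) = 77.65 dB(A).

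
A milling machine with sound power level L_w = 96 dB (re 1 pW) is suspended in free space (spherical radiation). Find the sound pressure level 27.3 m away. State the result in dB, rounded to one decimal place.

The power spreads over a sphere of area 4π·r², so L_p = L_w − 10·log₁₀(4π·r²).
4π·r² = 9366 m², 10·log₁₀ of that is 39.715 dB.
L_p = 96 − 39.715 = 56.28 dB.

56.3 dB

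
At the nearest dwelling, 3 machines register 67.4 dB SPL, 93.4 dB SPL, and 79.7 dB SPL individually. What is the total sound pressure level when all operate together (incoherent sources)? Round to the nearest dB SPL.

For uncorrelated sources the intensities add, so convert each level to linear form, sum, and take 10·log₁₀ of the total.
Σ 10^(L/10) = 10^(67.4/10) + 10^(93.4/10) + 10^(79.7/10) = 2.287e+09.
L_total = 10·log₁₀(2.287e+09) = 93.59 dB SPL.

94 dB SPL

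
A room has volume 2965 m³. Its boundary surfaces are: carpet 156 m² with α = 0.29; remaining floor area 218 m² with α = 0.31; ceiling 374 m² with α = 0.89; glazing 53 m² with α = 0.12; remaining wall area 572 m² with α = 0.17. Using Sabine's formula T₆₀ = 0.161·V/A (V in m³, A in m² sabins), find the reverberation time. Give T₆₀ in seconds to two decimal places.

Total absorption A = 156·0.29 + 218·0.31 + 374·0.89 + 53·0.12 + 572·0.17 = 549.28 m² sabins.
T₆₀ = 0.161·V/A = 0.161·2965/549.28 = 0.869 s.

0.87 s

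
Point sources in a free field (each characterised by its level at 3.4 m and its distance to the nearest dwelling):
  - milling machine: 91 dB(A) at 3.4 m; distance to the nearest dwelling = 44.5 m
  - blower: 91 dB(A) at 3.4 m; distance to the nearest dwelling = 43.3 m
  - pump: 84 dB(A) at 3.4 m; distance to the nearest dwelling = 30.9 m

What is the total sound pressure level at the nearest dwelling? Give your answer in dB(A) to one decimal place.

Apply inverse-square spreading to bring every level to the receiver, then sum 10^(L/10).
milling machine: 91 − 20·log₁₀(44.5/3.4) = 91 − 22.34 = 68.66 dB(A).
blower: 91 − 20·log₁₀(43.3/3.4) = 91 − 22.10 = 68.90 dB(A).
pump: 84 − 20·log₁₀(30.9/3.4) = 84 − 19.17 = 64.83 dB(A).
Σ 10^(L/10) = 1.815e+07 → L_total = 10·log₁₀(1.815e+07) = 72.59 dB(A).

72.6 dB(A)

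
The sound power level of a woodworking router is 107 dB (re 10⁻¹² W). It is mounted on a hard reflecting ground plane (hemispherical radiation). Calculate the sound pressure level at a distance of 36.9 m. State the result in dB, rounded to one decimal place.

Free-field hemispherical radiation: L_p = L_w − 10·log₁₀(2π·r²), r = 36.9 m.
2π·r² = 8555 m², 10·log₁₀ of that is 39.322 dB.
L_p = 107 − 39.322 = 67.68 dB.

67.7 dB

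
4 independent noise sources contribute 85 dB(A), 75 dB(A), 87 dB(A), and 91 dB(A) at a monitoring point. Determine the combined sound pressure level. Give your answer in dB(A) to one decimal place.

93.2 dB(A)

Incoherent sources combine by intensity addition: L_total = 10·log₁₀(Σ 10^(L_i/10)).
Σ 10^(L/10) = 10^(85/10) + 10^(75/10) + 10^(87/10) + 10^(91/10) = 2.108e+09.
L_total = 10·log₁₀(2.108e+09) = 93.24 dB(A).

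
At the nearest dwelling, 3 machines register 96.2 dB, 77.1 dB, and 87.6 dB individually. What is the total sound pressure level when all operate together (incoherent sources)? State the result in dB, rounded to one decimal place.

96.8 dB

Incoherent sources combine by intensity addition: L_total = 10·log₁₀(Σ 10^(L_i/10)).
Σ 10^(L/10) = 10^(96.2/10) + 10^(77.1/10) + 10^(87.6/10) = 4.795e+09.
L_total = 10·log₁₀(4.795e+09) = 96.81 dB.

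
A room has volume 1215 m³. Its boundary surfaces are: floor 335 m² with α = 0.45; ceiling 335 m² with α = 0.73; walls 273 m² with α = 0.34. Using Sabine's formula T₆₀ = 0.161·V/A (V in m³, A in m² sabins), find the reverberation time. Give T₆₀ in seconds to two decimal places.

0.40 s

A = Σ Sᵢαᵢ = 335·0.45 + 335·0.73 + 273·0.34 = 488.12 m².
T₆₀ = 0.161·V/A = 0.161·1215/488.12 = 0.401 s.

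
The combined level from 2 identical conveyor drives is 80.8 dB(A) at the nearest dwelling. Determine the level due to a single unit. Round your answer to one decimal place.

77.8 dB(A)

2 equal contributions raise the level by 10·log₁₀ 2 = 3.010 dB, so each unit alone gives 80.8 − 3.010.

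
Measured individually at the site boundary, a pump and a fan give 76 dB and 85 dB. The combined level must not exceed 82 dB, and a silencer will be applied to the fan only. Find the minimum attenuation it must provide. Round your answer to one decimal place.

4.3 dB

Fixed contribution from the other source: Σ 10^(L/10) = 10^(76/10) = 3.981e+07 (76.00 dB).
To meet 82 dB overall, the treated fan may contribute at most 10^(82/10) − 3.981e+07 = 1.187e+08, i.e. 80.74 dB.
So the fan must be reduced from 85 to 80.74 dB: IL = 4.26 dB.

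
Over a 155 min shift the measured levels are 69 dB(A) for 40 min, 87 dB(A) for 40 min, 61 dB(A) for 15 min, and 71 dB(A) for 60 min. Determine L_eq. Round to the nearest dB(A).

81 dB(A)

Weight each interval's intensity by its duration and average over T = 155 min:
Σ tᵢ·10^(Lᵢ/10) = 40·10^(69/10) + 40·10^(87/10) + 15·10^(61/10) + 60·10^(71/10) = 2.114e+10.
L_eq = 10·log₁₀(2.114e+10/155) = 81.35 dB(A).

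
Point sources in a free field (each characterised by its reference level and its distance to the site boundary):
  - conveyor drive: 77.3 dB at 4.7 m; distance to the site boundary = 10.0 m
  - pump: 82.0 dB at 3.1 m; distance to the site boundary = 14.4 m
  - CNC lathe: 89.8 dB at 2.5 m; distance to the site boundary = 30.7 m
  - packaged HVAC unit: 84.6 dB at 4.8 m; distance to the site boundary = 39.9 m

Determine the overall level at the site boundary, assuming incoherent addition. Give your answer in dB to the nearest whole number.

75 dB

Propagate each source to the receiver with L = L_ref − 20·log₁₀(r/r_ref), then add intensities.
conveyor drive: 77.3 − 20·log₁₀(10.0/4.7) = 77.3 − 6.56 = 70.74 dB.
pump: 82.0 − 20·log₁₀(14.4/3.1) = 82.0 − 13.34 = 68.66 dB.
CNC lathe: 89.8 − 20·log₁₀(30.7/2.5) = 89.8 − 21.78 = 68.02 dB.
packaged HVAC unit: 84.6 − 20·log₁₀(39.9/4.8) = 84.6 − 18.39 = 66.21 dB.
Σ 10^(L/10) = 2.971e+07 → L_total = 10·log₁₀(2.971e+07) = 74.73 dB.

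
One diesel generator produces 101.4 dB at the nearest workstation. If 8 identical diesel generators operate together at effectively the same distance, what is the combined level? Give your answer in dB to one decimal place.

110.4 dB

L_total = L₁ + 10·log₁₀ N for N identical incoherent sources.
L_total = 101.4 + 10·log₁₀(8) = 101.4 + 9.031 = 110.43 dB.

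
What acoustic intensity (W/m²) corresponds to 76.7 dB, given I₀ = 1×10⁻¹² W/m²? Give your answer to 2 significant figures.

4.7e-05 W/m²

I = I₀·10^(L/10) = 10⁻¹² × 10^(76.7/10) = 10^(-4.330).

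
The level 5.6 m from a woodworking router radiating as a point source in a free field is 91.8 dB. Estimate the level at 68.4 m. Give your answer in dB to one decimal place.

70.1 dB

Spherical spreading from a point source gives a 20·log₁₀(r₂/r₁) drop.
L₂ = 91.8 − 20·log₁₀(68.4/5.6) = 91.8 − 21.737 = 70.06 dB.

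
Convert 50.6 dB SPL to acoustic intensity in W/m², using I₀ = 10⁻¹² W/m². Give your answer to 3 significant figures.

1.15e-07 W/m²

I/I₀ = 10^(50.6/10) = 1.148e+05, so I = 1.148e+05 × 10⁻¹² W/m².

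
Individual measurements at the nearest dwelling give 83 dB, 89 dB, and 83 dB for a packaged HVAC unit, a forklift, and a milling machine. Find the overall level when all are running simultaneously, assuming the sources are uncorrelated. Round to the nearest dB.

91 dB

Incoherent sources combine by intensity addition: L_total = 10·log₁₀(Σ 10^(L_i/10)).
Σ 10^(L/10) = 10^(83/10) + 10^(89/10) + 10^(83/10) = 1.193e+09.
L_total = 10·log₁₀(1.193e+09) = 90.77 dB.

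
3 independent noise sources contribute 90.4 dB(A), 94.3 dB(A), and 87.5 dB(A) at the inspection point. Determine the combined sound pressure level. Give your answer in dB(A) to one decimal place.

For uncorrelated sources the intensities add, so convert each level to linear form, sum, and take 10·log₁₀ of the total.
Σ 10^(L/10) = 10^(90.4/10) + 10^(94.3/10) + 10^(87.5/10) = 4.350e+09.
L_total = 10·log₁₀(4.350e+09) = 96.39 dB(A).

96.4 dB(A)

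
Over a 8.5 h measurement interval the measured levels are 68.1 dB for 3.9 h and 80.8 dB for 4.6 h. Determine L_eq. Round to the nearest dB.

78 dB

Weight each interval's intensity by its duration and average over T = 8.5 h:
Σ tᵢ·10^(Lᵢ/10) = 3.9·10^(68.1/10) + 4.6·10^(80.8/10) = 5.782e+08.
L_eq = 10·log₁₀(5.782e+08/8.5) = 78.33 dB.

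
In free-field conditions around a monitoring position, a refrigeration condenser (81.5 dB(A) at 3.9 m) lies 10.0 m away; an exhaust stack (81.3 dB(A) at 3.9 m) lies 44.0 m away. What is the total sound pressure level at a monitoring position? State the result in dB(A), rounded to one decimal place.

73.5 dB(A)

Propagate each source to the receiver with L = L_ref − 20·log₁₀(r/r_ref), then add intensities.
refrigeration condenser: 81.5 − 20·log₁₀(10.0/3.9) = 81.5 − 8.18 = 73.32 dB(A).
exhaust stack: 81.3 − 20·log₁₀(44.0/3.9) = 81.3 − 21.05 = 60.25 dB(A).
Σ 10^(L/10) = 2.254e+07 → L_total = 10·log₁₀(2.254e+07) = 73.53 dB(A).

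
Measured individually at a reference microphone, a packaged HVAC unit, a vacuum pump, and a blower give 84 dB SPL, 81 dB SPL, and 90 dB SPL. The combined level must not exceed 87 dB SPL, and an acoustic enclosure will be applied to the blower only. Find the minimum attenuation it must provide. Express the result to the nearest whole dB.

Fixed contribution from the other sources: Σ 10^(L/10) = 10^(84/10) + 10^(81/10) = 3.771e+08 (85.76 dB SPL).
The limit corresponds to 10^(87/10) = 5.012e+08; subtracting the fixed part leaves 1.241e+08 for the blower, i.e. 80.94 dB SPL.
So the blower must be reduced from 90 to 80.94 dB SPL: IL = 9.06 dB.

9 dB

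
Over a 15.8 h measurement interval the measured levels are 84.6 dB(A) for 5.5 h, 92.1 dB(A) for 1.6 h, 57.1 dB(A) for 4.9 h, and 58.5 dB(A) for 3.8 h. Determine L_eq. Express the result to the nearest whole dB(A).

84 dB(A)

L_eq = 10·log₁₀[(1/T)·Σ tᵢ·10^(Lᵢ/10)] with T = 15.8 h.
Σ tᵢ·10^(Lᵢ/10) = 5.5·10^(84.6/10) + 1.6·10^(92.1/10) + 4.9·10^(57.1/10) + 3.8·10^(58.5/10) = 4.186e+09.
L_eq = 10·log₁₀(4.186e+09/15.8) = 84.23 dB(A).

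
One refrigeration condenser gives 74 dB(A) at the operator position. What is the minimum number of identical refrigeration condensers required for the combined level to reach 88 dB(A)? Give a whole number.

Need L₁ + 10·log₁₀ N ≥ 88, i.e. log₁₀ N ≥ 1.40.
N ≥ 10^(14.0/10) = 25.119, so N = 26.

26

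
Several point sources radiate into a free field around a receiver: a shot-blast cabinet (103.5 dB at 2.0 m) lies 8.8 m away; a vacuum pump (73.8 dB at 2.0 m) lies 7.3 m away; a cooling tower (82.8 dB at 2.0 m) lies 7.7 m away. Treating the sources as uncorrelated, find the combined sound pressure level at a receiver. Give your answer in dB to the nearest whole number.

Propagate each source to the receiver with L = L_ref − 20·log₁₀(r/r_ref), then add intensities.
shot-blast cabinet: 103.5 − 20·log₁₀(8.8/2.0) = 103.5 − 12.87 = 90.63 dB.
vacuum pump: 73.8 − 20·log₁₀(7.3/2.0) = 73.8 − 11.25 = 62.55 dB.
cooling tower: 82.8 − 20·log₁₀(7.7/2.0) = 82.8 − 11.71 = 71.09 dB.
Σ 10^(L/10) = 1.171e+09 → L_total = 10·log₁₀(1.171e+09) = 90.69 dB.

91 dB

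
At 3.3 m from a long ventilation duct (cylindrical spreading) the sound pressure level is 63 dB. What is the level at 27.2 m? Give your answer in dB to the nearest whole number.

For a line source, L₂ = L₁ − 10·log₁₀(r₂/r₁).
L₂ = 63 − 10·log₁₀(27.2/3.3) = 63 − 9.161 = 53.84 dB.

54 dB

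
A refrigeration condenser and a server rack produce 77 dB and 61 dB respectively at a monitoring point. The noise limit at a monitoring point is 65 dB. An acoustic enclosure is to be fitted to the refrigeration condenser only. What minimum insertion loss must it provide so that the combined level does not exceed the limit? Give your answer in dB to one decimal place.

The untreated sources together contribute 10^(61/10) = 1.259e+06, i.e. 61.00 dB.
The limit corresponds to 10^(65/10) = 3.162e+06; subtracting the fixed part leaves 1.903e+06 for the refrigeration condenser, i.e. 62.80 dB.
So the refrigeration condenser must be reduced from 77 to 62.80 dB: IL = 14.20 dB.

14.2 dB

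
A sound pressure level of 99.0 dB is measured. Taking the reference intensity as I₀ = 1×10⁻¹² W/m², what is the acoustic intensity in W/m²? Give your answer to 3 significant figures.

I/I₀ = 10^(99.0/10) = 7.943e+09, so I = 7.943e+09 × 10⁻¹² W/m².

0.00794 W/m²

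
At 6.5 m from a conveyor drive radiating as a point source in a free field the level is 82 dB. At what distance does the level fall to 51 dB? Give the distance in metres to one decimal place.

For a point source L₁ − L₂ = 20·log₁₀(r₂/r₁), so r₂ = r₁·10^((L₁−L₂)/20).
r₂ = 6.5·10^((82−51)/20) = 6.5·10^(31.0/20) = 230.63 m.

230.6 m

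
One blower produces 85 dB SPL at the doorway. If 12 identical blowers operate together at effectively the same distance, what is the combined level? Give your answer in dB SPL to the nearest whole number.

96 dB SPL

L_total = L₁ + 10·log₁₀ N for N identical incoherent sources.
L_total = 85 + 10·log₁₀(12) = 85 + 10.792 = 95.79 dB SPL.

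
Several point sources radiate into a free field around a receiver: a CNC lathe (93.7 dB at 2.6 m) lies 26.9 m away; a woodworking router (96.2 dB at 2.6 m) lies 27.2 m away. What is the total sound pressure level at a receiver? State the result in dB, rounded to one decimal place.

77.8 dB

Apply inverse-square spreading to bring every level to the receiver, then sum 10^(L/10).
CNC lathe: 93.7 − 20·log₁₀(26.9/2.6) = 93.7 − 20.30 = 73.40 dB.
woodworking router: 96.2 − 20·log₁₀(27.2/2.6) = 96.2 − 20.39 = 75.81 dB.
Σ 10^(L/10) = 5.999e+07 → L_total = 10·log₁₀(5.999e+07) = 77.78 dB.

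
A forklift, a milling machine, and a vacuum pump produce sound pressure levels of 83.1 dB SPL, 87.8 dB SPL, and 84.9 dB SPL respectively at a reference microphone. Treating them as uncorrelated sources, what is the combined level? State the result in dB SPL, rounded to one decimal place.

Incoherent sources combine by intensity addition: L_total = 10·log₁₀(Σ 10^(L_i/10)).
Σ 10^(L/10) = 10^(83.1/10) + 10^(87.8/10) + 10^(84.9/10) = 1.116e+09.
L_total = 10·log₁₀(1.116e+09) = 90.48 dB SPL.

90.5 dB SPL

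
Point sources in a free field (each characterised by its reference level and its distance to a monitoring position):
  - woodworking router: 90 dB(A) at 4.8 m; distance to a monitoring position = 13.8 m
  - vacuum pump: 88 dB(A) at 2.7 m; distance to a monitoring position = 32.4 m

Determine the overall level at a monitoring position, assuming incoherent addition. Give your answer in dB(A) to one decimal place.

Apply inverse-square spreading to bring every level to the receiver, then sum 10^(L/10).
woodworking router: 90 − 20·log₁₀(13.8/4.8) = 90 − 9.17 = 80.83 dB(A).
vacuum pump: 88 − 20·log₁₀(32.4/2.7) = 88 − 21.58 = 66.42 dB(A).
Σ 10^(L/10) = 1.254e+08 → L_total = 10·log₁₀(1.254e+08) = 80.98 dB(A).

81.0 dB(A)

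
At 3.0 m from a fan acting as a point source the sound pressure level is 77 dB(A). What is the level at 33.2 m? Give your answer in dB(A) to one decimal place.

Point-source attenuation: ΔL = 20·log₁₀(r₂/r₁) = 20·log₁₀(33.2/3.0) = 20.880 dB.
L₂ = 77 − 20·log₁₀(33.2/3.0) = 77 − 20.880 = 56.12 dB(A).

56.1 dB(A)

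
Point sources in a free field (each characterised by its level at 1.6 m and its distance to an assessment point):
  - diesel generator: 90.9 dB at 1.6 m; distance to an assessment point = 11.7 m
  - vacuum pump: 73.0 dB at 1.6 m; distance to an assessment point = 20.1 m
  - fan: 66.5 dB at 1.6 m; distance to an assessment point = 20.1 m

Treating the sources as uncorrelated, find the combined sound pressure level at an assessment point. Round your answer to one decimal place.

73.6 dB

First find each source's level at the receiver (point-source: −20·log₁₀(r/r_ref)), then combine on an intensity basis.
diesel generator: 90.9 − 20·log₁₀(11.7/1.6) = 90.9 − 17.28 = 73.62 dB.
vacuum pump: 73.0 − 20·log₁₀(20.1/1.6) = 73.0 − 21.98 = 51.02 dB.
fan: 66.5 − 20·log₁₀(20.1/1.6) = 66.5 − 21.98 = 44.52 dB.
Σ 10^(L/10) = 2.316e+07 → L_total = 10·log₁₀(2.316e+07) = 73.65 dB.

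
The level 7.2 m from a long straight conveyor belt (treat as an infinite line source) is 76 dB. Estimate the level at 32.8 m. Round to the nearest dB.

For a line source, L₂ = L₁ − 10·log₁₀(r₂/r₁).
L₂ = 76 − 10·log₁₀(32.8/7.2) = 76 − 6.585 = 69.41 dB.

69 dB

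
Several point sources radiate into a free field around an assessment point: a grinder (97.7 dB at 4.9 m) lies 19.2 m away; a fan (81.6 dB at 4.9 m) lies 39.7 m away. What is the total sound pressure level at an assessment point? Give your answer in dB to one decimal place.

85.9 dB

Propagate each source to the receiver with L = L_ref − 20·log₁₀(r/r_ref), then add intensities.
grinder: 97.7 − 20·log₁₀(19.2/4.9) = 97.7 − 11.86 = 85.84 dB.
fan: 81.6 − 20·log₁₀(39.7/4.9) = 81.6 − 18.17 = 63.43 dB.
Σ 10^(L/10) = 3.857e+08 → L_total = 10·log₁₀(3.857e+08) = 85.86 dB.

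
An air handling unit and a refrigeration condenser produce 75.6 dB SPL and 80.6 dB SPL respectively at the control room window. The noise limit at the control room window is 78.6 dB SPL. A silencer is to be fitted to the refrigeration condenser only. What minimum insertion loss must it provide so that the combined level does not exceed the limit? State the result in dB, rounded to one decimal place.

5.0 dB

The untreated sources together contribute 10^(75.6/10) = 3.631e+07, i.e. 75.60 dB SPL.
The limit corresponds to 10^(78.6/10) = 7.244e+07; subtracting the fixed part leaves 3.614e+07 for the refrigeration condenser, i.e. 75.58 dB SPL.
Required insertion loss = 80.6 − 75.58 = 5.02 dB.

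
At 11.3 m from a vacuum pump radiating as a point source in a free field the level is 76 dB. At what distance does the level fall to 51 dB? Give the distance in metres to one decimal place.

For a point source L₁ − L₂ = 20·log₁₀(r₂/r₁), so r₂ = r₁·10^((L₁−L₂)/20).
r₂ = 11.3·10^((76−51)/20) = 11.3·10^(25.0/20) = 200.95 m.

200.9 m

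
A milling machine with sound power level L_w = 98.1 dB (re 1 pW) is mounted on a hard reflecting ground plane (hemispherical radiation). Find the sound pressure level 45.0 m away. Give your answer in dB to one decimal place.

L_p = L_w − 10·log₁₀(2π·r²) with r = 45.0 m.
2π·r² = 1.272e+04 m², 10·log₁₀ of that is 41.046 dB.
L_p = 98.1 − 41.046 = 57.05 dB.

57.1 dB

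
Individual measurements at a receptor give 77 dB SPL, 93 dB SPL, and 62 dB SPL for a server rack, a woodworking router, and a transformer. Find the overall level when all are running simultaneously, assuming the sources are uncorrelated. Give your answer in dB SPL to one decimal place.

For uncorrelated sources the intensities add, so convert each level to linear form, sum, and take 10·log₁₀ of the total.
Σ 10^(L/10) = 10^(77/10) + 10^(93/10) + 10^(62/10) = 2.047e+09.
L_total = 10·log₁₀(2.047e+09) = 93.11 dB SPL.

93.1 dB SPL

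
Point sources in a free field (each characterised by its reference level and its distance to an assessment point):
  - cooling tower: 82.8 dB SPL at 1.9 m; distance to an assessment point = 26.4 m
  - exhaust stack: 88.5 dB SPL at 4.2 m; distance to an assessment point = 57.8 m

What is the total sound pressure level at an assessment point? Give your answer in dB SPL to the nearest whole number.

67 dB SPL

Apply inverse-square spreading to bring every level to the receiver, then sum 10^(L/10).
cooling tower: 82.8 − 20·log₁₀(26.4/1.9) = 82.8 − 22.86 = 59.94 dB SPL.
exhaust stack: 88.5 − 20·log₁₀(57.8/4.2) = 88.5 − 22.77 = 65.73 dB SPL.
Σ 10^(L/10) = 4.725e+06 → L_total = 10·log₁₀(4.725e+06) = 66.74 dB SPL.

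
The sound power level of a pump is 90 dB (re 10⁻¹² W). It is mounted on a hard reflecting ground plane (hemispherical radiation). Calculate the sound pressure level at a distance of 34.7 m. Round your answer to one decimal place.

L_p = L_w − 10·log₁₀(2π·r²) with r = 34.7 m.
2π·r² = 7566 m², 10·log₁₀ of that is 38.788 dB.
L_p = 90 − 38.788 = 51.21 dB.

51.2 dB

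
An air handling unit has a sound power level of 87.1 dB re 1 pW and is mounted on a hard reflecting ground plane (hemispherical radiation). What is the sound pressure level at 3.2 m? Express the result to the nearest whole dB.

69 dB

L_p = L_w − 10·log₁₀(2π·r²) with r = 3.2 m.
2π·r² = 64.34 m², 10·log₁₀ of that is 18.085 dB.
L_p = 87.1 − 18.085 = 69.02 dB.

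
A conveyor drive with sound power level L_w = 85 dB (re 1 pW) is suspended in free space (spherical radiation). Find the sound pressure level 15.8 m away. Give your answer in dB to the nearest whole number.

The power spreads over a sphere of area 4π·r², so L_p = L_w − 10·log₁₀(4π·r²).
4π·r² = 3137 m², 10·log₁₀ of that is 34.965 dB.
L_p = 85 − 34.965 = 50.03 dB.

50 dB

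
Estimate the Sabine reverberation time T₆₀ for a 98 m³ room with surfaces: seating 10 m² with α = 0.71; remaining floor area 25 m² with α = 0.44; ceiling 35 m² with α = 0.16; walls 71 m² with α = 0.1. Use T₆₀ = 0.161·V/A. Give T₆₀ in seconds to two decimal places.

Summing Sᵢαᵢ: 10·0.71 + 25·0.44 + 35·0.16 + 71·0.1 = 30.80 m².
T₆₀ = 0.161 × 98 / 30.80 = 0.512 s.

0.51 s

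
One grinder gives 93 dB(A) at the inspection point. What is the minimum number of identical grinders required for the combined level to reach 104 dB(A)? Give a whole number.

Need L₁ + 10·log₁₀ N ≥ 104, i.e. log₁₀ N ≥ 1.10.
N ≥ 10^(11.0/10) = 12.589, so N = 13.

13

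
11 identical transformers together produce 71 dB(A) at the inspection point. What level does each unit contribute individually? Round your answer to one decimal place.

11 equal contributions raise the level by 10·log₁₀ 11 = 10.414 dB, so each unit alone gives 71 − 10.414.

60.6 dB(A)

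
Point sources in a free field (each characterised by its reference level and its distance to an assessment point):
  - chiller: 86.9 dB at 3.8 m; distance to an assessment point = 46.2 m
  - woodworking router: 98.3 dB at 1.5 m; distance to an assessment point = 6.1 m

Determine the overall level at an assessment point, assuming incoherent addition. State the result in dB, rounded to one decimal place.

First find each source's level at the receiver (point-source: −20·log₁₀(r/r_ref)), then combine on an intensity basis.
chiller: 86.9 − 20·log₁₀(46.2/3.8) = 86.9 − 21.70 = 65.20 dB.
woodworking router: 98.3 − 20·log₁₀(6.1/1.5) = 98.3 − 12.18 = 86.12 dB.
Σ 10^(L/10) = 4.121e+08 → L_total = 10·log₁₀(4.121e+08) = 86.15 dB.

86.2 dB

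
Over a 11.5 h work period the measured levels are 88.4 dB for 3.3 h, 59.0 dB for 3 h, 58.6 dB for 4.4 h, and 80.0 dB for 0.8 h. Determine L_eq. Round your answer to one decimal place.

L_eq = 10·log₁₀[(1/T)·Σ tᵢ·10^(Lᵢ/10)] with T = 11.5 h.
Σ tᵢ·10^(Lᵢ/10) = 3.3·10^(88.4/10) + 3·10^(59.0/10) + 4.4·10^(58.6/10) + 0.8·10^(80.0/10) = 2.369e+09.
L_eq = 10·log₁₀(2.369e+09/11.5) = 83.14 dB.

83.1 dB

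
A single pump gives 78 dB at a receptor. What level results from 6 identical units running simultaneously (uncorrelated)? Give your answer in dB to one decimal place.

L_total = L₁ + 10·log₁₀ N for N identical incoherent sources.
L_total = 78 + 10·log₁₀(6) = 78 + 7.782 = 85.78 dB.

85.8 dB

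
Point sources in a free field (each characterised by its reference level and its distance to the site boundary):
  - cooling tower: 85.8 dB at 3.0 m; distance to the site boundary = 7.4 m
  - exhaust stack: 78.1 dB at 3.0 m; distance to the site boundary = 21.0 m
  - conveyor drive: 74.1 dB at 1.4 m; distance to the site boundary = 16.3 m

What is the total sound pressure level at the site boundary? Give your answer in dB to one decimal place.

Propagate each source to the receiver with L = L_ref − 20·log₁₀(r/r_ref), then add intensities.
cooling tower: 85.8 − 20·log₁₀(7.4/3.0) = 85.8 − 7.84 = 77.96 dB.
exhaust stack: 78.1 − 20·log₁₀(21.0/3.0) = 78.1 − 16.90 = 61.20 dB.
conveyor drive: 74.1 − 20·log₁₀(16.3/1.4) = 74.1 − 21.32 = 52.78 dB.
Σ 10^(L/10) = 6.399e+07 → L_total = 10·log₁₀(6.399e+07) = 78.06 dB.

78.1 dB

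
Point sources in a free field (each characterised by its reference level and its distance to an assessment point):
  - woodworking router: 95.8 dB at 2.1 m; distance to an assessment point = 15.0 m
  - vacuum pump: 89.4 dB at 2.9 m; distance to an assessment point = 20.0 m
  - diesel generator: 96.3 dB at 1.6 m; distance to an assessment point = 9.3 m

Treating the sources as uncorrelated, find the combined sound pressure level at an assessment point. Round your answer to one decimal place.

83.4 dB

Apply inverse-square spreading to bring every level to the receiver, then sum 10^(L/10).
woodworking router: 95.8 − 20·log₁₀(15.0/2.1) = 95.8 − 17.08 = 78.72 dB.
vacuum pump: 89.4 − 20·log₁₀(20.0/2.9) = 89.4 − 16.77 = 72.63 dB.
diesel generator: 96.3 − 20·log₁₀(9.3/1.6) = 96.3 − 15.29 = 81.01 dB.
Σ 10^(L/10) = 2.191e+08 → L_total = 10·log₁₀(2.191e+08) = 83.41 dB.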